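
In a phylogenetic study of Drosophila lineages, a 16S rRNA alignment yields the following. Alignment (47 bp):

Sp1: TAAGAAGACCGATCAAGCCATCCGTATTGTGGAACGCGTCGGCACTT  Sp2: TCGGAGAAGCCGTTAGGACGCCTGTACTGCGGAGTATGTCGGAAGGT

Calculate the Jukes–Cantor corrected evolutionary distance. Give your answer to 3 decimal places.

0.734

The sequences differ at 22 of 47 sites, so p = 22/47 ≈ 0.468085.
d = −(3/4) ln(1 − 4p/3) = −0.75 ln(1 − 0.624113) = −0.75 ln(0.375887)
  = −0.75 × (-0.978467) = 0.733850 substitutions/site.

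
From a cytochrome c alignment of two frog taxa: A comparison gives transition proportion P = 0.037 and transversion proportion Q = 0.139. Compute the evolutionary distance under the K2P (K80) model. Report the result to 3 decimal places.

Under the Kimura two-parameter model, d = −½ ln(1 − 2P − Q) − ¼ ln(1 − 2Q).
1 − 2P − Q = 0.787, giving −½ ln(0.787) = 0.119764.
1 − 2Q = 0.722, giving −¼ ln(0.722) = 0.081433.
d = 0.119764 + 0.081433 = 0.201197.

0.201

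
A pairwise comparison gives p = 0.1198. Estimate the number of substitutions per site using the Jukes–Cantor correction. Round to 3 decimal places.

0.131

d = −(3/4) ln(1 − 4p/3) = −0.75 ln(1 − 0.159733) = −0.75 ln(0.840267)
  = −0.75 × (-0.174036) = 0.130527 substitutions/site.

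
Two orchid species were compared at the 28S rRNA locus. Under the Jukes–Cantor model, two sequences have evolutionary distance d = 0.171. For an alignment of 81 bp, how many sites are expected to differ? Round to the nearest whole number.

Invert JC69: p = (3/4)(1 − e^(−4d/3)) = 0.75 × (1 − e^(-0.228)) = 0.75 × (1 − 0.796124) = 0.152907.
Expected differing sites = pL ≈ 0.152907 × 81 = 12.385467 ≈ 12.

12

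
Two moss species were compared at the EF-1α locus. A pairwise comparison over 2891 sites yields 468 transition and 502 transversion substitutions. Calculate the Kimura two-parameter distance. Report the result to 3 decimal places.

P = 468/2891 ≈ 0.161882 and Q = 502/2891 ≈ 0.173642.
Under the Kimura two-parameter model, d = −½ ln(1 − 2P − Q) − ¼ ln(1 − 2Q).
1 − 2P − Q = 0.502594, giving −½ ln(0.502594) = 0.343986.
1 − 2Q = 0.652716, giving −¼ ln(0.652716) = 0.106653.
d = 0.343986 + 0.106653 = 0.450639.

0.451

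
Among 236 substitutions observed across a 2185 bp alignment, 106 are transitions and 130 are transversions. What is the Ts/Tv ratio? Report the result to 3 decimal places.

R = 106/130 = 0.815384… ≈ 0.815 (to 3 d.p.).

0.815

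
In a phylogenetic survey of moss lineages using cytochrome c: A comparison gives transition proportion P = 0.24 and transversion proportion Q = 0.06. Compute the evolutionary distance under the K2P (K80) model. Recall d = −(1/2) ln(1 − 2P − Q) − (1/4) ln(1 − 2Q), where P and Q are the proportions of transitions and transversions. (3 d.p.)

0.420

Under the Kimura two-parameter model, d = −½ ln(1 − 2P − Q) − ¼ ln(1 − 2Q).
1 − 2P − Q = 0.46, giving −½ ln(0.46) = 0.388264.
1 − 2Q = 0.88, giving −¼ ln(0.88) = 0.031958.
d = 0.388264 + 0.031958 = 0.420222.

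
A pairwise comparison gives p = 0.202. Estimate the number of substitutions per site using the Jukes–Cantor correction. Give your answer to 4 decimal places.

0.2353

d = −(3/4) ln(1 − 4p/3) = −0.75 ln(1 − 0.269333) = −0.75 ln(0.730667)
  = −0.75 × (-0.313797) = 0.235348 substitutions/site.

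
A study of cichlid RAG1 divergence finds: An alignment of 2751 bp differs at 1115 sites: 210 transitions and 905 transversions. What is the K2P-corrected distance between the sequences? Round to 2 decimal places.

0.60

P = 210/2751 ≈ 0.076336 and Q = 905/2751 ≈ 0.328971.
Under the Kimura two-parameter model, d = −½ ln(1 − 2P − Q) − ¼ ln(1 − 2Q).
1 − 2P − Q = 0.518357, giving −½ ln(0.518357) = 0.328546.
1 − 2Q = 0.342058, giving −¼ ln(0.342058) = 0.268194.
d = 0.328546 + 0.268194 = 0.596740.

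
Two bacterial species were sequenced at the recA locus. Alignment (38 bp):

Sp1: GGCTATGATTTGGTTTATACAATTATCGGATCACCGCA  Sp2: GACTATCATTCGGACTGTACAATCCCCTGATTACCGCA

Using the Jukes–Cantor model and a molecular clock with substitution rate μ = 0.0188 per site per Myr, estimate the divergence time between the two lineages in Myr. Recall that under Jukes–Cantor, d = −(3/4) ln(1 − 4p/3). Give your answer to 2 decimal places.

9.73

The sequences differ at 11 of 38 sites, so p = 11/38 ≈ 0.289474.
d = −(3/4) ln(1 − 4p/3) = −0.75 ln(1 − 0.385965) = −0.75 ln(0.614035)
  = −0.75 × (-0.487703) = 0.365777 substitutions/site.
Under a molecular clock d = 2μt, so t = d/(2μ) = 0.365777 / (2 × 0.0188) = 9.73 Myr.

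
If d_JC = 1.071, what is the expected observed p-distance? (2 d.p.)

p = (3/4)(1 − e^(−4d/3)) = 0.75 × (1 − e^(-1.428)) = 0.75 × (1 − 0.239788) = 0.570159.

0.57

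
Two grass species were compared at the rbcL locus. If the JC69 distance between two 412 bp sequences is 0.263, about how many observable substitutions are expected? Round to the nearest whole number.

Invert JC69: p = (3/4)(1 − e^(−4d/3)) = 0.75 × (1 − e^(-0.350667)) = 0.75 × (1 − 0.704218) = 0.221837.
Expected differing sites = pL ≈ 0.221837 × 412 = 91.396844 ≈ 91.

91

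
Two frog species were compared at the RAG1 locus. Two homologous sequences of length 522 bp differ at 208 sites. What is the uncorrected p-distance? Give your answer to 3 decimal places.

0.398

p = 208/522 = 0.398467… ≈ 0.398 (to 3 d.p.).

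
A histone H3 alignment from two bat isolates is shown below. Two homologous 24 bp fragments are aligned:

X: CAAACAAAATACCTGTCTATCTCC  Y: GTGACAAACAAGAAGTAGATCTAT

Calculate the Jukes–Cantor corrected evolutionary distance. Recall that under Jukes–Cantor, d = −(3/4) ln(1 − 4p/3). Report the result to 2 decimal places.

0.82

The sequences differ at 12 of 24 sites, so p = 12/24 = 0.5.
d = −(3/4) ln(1 − 4p/3) = −0.75 ln(1 − 0.666667) = −0.75 ln(0.333333)
  = −0.75 × (-1.098613) = 0.823960 substitutions/site.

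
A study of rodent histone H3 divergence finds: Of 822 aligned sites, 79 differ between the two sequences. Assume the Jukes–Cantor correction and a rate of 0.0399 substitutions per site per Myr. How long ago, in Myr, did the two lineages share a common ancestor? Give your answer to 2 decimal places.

p = 79/822 ≈ 0.096107.
d = −(3/4) ln(1 − 4p/3) = −0.75 ln(1 − 0.128143) = −0.75 ln(0.871857)
  = −0.75 × (-0.137130) = 0.102848 substitutions/site.
Under a molecular clock d = 2μt, so t = d/(2μ) = 0.102848 / (2 × 0.0399) = 1.29 Myr.

1.29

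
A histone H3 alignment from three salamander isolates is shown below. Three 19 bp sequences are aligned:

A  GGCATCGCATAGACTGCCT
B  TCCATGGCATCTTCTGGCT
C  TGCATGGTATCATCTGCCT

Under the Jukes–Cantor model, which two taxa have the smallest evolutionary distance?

A–B: 7/19 differ, p = 0.368, d = 0.507.
A–C: 6/19 differ, p = 0.316, d = 0.410.
B–C: 4/19 differ, p = 0.211, d = 0.247.
The smallest distance is between B and C.

B and C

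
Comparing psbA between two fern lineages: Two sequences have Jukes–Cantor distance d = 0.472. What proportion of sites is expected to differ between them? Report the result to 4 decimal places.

p = (3/4)(1 − e^(−4d/3)) = 0.75 × (1 − e^(-0.629333)) = 0.75 × (1 − 0.532947) = 0.350290.

0.3503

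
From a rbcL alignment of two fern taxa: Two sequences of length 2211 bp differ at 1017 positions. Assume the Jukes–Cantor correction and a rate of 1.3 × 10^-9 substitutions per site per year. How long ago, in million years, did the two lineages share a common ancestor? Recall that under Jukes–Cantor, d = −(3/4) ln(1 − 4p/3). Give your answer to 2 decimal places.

274.07

p = 1017/2211 ≈ 0.459973.
d = −(3/4) ln(1 − 4p/3) = −0.75 ln(1 − 0.613297) = −0.75 ln(0.386703)
  = −0.75 × (-0.950098) = 0.712574 substitutions/site.
Under a molecular clock d = 2μt, so t = d/(2μ) = 0.712574 / (2 × 1.3 × 10^-9) = 274.07 million years.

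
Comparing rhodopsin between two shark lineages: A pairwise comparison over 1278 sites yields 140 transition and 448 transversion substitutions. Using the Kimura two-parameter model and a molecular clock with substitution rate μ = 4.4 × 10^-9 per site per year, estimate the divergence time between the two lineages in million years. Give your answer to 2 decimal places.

82.21

P = 140/1278 ≈ 0.109546 and Q = 448/1278 ≈ 0.350548.
Under the Kimura two-parameter model, d = −½ ln(1 − 2P − Q) − ¼ ln(1 − 2Q).
1 − 2P − Q = 0.43036, giving −½ ln(0.43036) = 0.421567.
1 − 2Q = 0.298904, giving −¼ ln(0.298904) = 0.301908.
d = 0.421567 + 0.301908 = 0.723475.
Under a molecular clock d = 2μt, so t = d/(2μ) = 0.723475 / (2 × 4.4 × 10^-9) = 82.21 million years.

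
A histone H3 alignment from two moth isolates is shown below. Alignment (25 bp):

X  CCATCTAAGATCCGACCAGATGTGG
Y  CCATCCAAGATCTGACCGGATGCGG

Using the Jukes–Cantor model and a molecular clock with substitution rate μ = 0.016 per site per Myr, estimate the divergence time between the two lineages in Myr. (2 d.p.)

5.62

The sequences differ at 4 of 25 sites (6, 13, 18, 23), so p = 4/25 = 0.16.
d = −(3/4) ln(1 − 4p/3) = −0.75 ln(1 − 0.213333) = −0.75 ln(0.786667)
  = −0.75 × (-0.239950) = 0.179963 substitutions/site.
Under a molecular clock d = 2μt, so t = d/(2μ) = 0.179963 / (2 × 0.016) = 5.62 Myr.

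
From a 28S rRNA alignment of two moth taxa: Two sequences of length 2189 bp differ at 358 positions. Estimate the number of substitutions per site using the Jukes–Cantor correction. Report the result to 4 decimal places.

p = 358/2189 ≈ 0.163545.
d = −(3/4) ln(1 − 4p/3) = −0.75 ln(1 − 0.21806) = −0.75 ln(0.78194)
  = −0.75 × (-0.245977) = 0.184483 substitutions/site.

0.1845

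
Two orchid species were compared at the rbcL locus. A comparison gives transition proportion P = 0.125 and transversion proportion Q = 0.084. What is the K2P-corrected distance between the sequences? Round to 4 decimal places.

Under the Kimura two-parameter model, d = −½ ln(1 − 2P − Q) − ¼ ln(1 − 2Q).
1 − 2P − Q = 0.666, giving −½ ln(0.666) = 0.203233.
1 − 2Q = 0.832, giving −¼ ln(0.832) = 0.045981.
d = 0.203233 + 0.045981 = 0.249214.

0.2492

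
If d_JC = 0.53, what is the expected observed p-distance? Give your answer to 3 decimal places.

0.380

p = (3/4)(1 − e^(−4d/3)) = 0.75 × (1 − e^(-0.706667)) = 0.75 × (1 − 0.493286) = 0.380036.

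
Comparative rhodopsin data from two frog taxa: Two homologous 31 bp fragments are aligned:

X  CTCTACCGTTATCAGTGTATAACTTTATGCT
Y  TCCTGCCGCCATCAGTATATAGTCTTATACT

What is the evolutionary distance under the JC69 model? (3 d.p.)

The sequences differ at 10 of 31 sites (1, 2, 5, 9, 10, 17, 22, 23, 24, 29), so p = 10/31 ≈ 0.322581.
d = −(3/4) ln(1 − 4p/3) = −0.75 ln(1 − 0.430108) = −0.75 ln(0.569892)
  = −0.75 × (-0.562308) = 0.421731 substitutions/site.

0.422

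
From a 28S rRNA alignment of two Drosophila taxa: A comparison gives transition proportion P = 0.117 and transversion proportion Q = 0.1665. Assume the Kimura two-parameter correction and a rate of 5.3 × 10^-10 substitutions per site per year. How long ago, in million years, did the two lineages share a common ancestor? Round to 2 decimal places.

336.86

Under the Kimura two-parameter model, d = −½ ln(1 − 2P − Q) − ¼ ln(1 − 2Q).
1 − 2P − Q = 0.5995, giving −½ ln(0.5995) = 0.255830.
1 − 2Q = 0.667, giving −¼ ln(0.667) = 0.101241.
d = 0.255830 + 0.101241 = 0.357071.
Under a molecular clock d = 2μt, so t = d/(2μ) = 0.357071 / (2 × 5.3 × 10^-10) = 336.86 million years.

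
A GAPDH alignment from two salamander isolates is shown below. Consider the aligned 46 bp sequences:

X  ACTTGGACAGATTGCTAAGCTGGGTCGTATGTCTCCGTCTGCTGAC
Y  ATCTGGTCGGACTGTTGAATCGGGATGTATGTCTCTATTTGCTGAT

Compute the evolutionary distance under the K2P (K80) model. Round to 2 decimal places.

Of 46 sites, 14 differences are transitions and 2 are transversions, so P = 14/46 ≈ 0.304348 and Q = 2/46 ≈ 0.043478.
Under the Kimura two-parameter model, d = −½ ln(1 − 2P − Q) − ¼ ln(1 − 2Q).
1 − 2P − Q = 0.347826, giving −½ ln(0.347826) = 0.528026.
1 − 2Q = 0.913044, giving −¼ ln(0.913044) = 0.022743.
d = 0.528026 + 0.022743 = 0.550769.

0.55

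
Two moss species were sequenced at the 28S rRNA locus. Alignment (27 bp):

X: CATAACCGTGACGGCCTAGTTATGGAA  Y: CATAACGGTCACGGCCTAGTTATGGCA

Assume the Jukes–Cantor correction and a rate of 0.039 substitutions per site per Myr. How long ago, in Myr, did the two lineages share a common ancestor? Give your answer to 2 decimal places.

1.54

The sequences differ at 3 of 27 sites (7, 10, 26), so p = 3/27 ≈ 0.111111.
d = −(3/4) ln(1 − 4p/3) = −0.75 ln(1 − 0.148148) = −0.75 ln(0.851852)
  = −0.75 × (-0.160342) = 0.120257 substitutions/site.
Under a molecular clock d = 2μt, so t = d/(2μ) = 0.120257 / (2 × 0.039) = 1.54 Myr.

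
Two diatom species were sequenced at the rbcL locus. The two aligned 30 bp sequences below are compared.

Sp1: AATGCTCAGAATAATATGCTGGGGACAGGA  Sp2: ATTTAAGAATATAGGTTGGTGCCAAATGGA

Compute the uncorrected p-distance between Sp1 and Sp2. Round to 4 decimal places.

0.5333

The sequences differ at 16 of 30 positions.
p = 16/30 = 0.533333… ≈ 0.5333 (to 4 d.p.).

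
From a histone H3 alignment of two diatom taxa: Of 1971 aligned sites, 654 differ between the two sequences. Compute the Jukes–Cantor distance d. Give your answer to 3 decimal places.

0.438

p = 654/1971 ≈ 0.331811.
d = −(3/4) ln(1 − 4p/3) = −0.75 ln(1 − 0.442415) = −0.75 ln(0.557585)
  = −0.75 × (-0.584140) = 0.438105 substitutions/site.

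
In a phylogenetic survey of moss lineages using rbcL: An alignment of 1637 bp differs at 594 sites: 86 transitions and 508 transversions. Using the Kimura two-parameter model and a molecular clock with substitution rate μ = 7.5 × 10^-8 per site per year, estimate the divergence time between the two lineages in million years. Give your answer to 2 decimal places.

P = 86/1637 ≈ 0.052535 and Q = 508/1637 ≈ 0.310324.
Under the Kimura two-parameter model, d = −½ ln(1 − 2P − Q) − ¼ ln(1 − 2Q).
1 − 2P − Q = 0.584606, giving −½ ln(0.584606) = 0.268409.
1 − 2Q = 0.379352, giving −¼ ln(0.379352) = 0.242323.
d = 0.268409 + 0.242323 = 0.510732.
Under a molecular clock d = 2μt, so t = d/(2μ) = 0.510732 / (2 × 7.5 × 10^-8) = 3.40 million years.

3.40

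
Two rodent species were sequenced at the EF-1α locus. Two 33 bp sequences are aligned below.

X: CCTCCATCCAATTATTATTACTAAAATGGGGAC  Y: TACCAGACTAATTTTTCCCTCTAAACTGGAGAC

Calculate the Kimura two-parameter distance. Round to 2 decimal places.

Of 33 sites, 7 differences are transitions and 7 are transversions, so P = 7/33 ≈ 0.212121 and Q = 7/33 ≈ 0.212121.
Under the Kimura two-parameter model, d = −½ ln(1 − 2P − Q) − ¼ ln(1 − 2Q).
1 − 2P − Q = 0.363637, giving −½ ln(0.363637) = 0.505800.
1 − 2Q = 0.575758, giving −¼ ln(0.575758) = 0.138017.
d = 0.505800 + 0.138017 = 0.643817.

0.64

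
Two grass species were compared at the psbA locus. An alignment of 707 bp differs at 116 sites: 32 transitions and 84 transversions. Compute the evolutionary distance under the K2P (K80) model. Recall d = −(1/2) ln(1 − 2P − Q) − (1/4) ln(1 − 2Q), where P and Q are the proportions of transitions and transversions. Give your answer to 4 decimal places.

P = 32/707 ≈ 0.045262 and Q = 84/707 ≈ 0.118812.
Under the Kimura two-parameter model, d = −½ ln(1 − 2P − Q) − ¼ ln(1 − 2Q).
1 − 2P − Q = 0.790664, giving −½ ln(0.790664) = 0.117441.
1 − 2Q = 0.762376, giving −¼ ln(0.762376) = 0.067829.
d = 0.117441 + 0.067829 = 0.185270.

0.1853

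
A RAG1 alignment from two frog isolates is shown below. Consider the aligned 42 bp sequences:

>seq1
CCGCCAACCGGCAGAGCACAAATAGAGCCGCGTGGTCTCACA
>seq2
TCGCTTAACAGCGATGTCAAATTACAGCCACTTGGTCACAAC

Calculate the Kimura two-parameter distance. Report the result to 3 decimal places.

Of 42 sites, 7 differences are transitions and 11 are transversions, so P = 7/42 ≈ 0.166667 and Q = 11/42 ≈ 0.261905.
Under the Kimura two-parameter model, d = −½ ln(1 − 2P − Q) − ¼ ln(1 − 2Q).
1 − 2P − Q = 0.404761, giving −½ ln(0.404761) = 0.452229.
1 − 2Q = 0.47619, giving −¼ ln(0.47619) = 0.185485.
d = 0.452229 + 0.185485 = 0.637714.

0.638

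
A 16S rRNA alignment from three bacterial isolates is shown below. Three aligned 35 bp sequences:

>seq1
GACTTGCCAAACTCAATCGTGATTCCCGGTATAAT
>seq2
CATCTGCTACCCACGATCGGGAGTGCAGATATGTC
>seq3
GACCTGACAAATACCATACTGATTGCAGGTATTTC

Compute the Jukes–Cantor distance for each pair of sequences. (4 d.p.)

seq1–seq2: 16/35 sites differ → p ≈ 0.457143, d = −0.75 ln(1 − 0.609524) = 0.705292 ≈ 0.7053.
seq1–seq3: 12/35 sites differ → p ≈ 0.342857, d = −0.75 ln(1 − 0.457143) = 0.458182 ≈ 0.4582.
seq2–seq3: 14/35 sites differ → p = 0.4, d = −0.75 ln(1 − 0.533333) = 0.571605 ≈ 0.5716.

d(seq1,seq2) = 0.7053, d(seq1,seq3) = 0.4582, d(seq2,seq3) = 0.5716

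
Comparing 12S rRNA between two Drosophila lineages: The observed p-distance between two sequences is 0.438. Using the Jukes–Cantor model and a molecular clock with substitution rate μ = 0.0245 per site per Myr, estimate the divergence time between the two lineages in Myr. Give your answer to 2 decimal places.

13.42

d = −(3/4) ln(1 − 4p/3) = −0.75 ln(1 − 0.584) = −0.75 ln(0.416)
  = −0.75 × (-0.877070) = 0.657803 substitutions/site.
Under a molecular clock d = 2μt, so t = d/(2μ) = 0.657803 / (2 × 0.0245) = 13.42 Myr.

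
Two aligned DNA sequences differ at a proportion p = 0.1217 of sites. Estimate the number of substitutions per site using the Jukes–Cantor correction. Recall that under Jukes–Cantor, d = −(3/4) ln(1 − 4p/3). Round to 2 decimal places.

d = −(3/4) ln(1 − 4p/3) = −0.75 ln(1 − 0.162267) = −0.75 ln(0.837733)
  = −0.75 × (-0.177056) = 0.132792 substitutions/site.

0.13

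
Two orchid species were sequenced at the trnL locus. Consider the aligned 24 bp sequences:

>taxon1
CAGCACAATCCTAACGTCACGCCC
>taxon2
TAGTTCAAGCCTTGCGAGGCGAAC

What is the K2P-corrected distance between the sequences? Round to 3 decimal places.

Of 24 sites, 4 differences are transitions and 7 are transversions, so P = 4/24 ≈ 0.166667 and Q = 7/24 ≈ 0.291667.
Under the Kimura two-parameter model, d = −½ ln(1 − 2P − Q) − ¼ ln(1 − 2Q).
1 − 2P − Q = 0.374999, giving −½ ln(0.374999) = 0.490416.
1 − 2Q = 0.416666, giving −¼ ln(0.416666) = 0.218868.
d = 0.490416 + 0.218868 = 0.709284.

0.709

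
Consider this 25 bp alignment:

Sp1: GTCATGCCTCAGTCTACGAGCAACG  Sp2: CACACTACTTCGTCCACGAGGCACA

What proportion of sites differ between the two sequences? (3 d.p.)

The sequences differ at 11 of 25 positions.
p = 11/25 = 0.440.

0.440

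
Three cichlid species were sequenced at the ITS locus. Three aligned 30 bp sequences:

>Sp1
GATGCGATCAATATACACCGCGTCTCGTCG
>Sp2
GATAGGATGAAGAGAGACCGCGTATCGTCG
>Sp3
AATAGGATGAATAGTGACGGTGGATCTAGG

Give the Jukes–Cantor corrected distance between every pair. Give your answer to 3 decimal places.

d(Sp1,Sp2) = 0.280, d(Sp1,Sp3) = 0.730, d(Sp2,Sp3) = 0.383

Sp1–Sp2: 7/30 sites differ → p ≈ 0.233333, d = −0.75 ln(1 − 0.311111) = 0.279506 ≈ 0.280.
Sp1–Sp3: 14/30 sites differ → p ≈ 0.466667, d = −0.75 ln(1 − 0.622223) = 0.730088 ≈ 0.730.
Sp2–Sp3: 9/30 sites differ → p = 0.3, d = −0.75 ln(1 − 0.4) = 0.383119 ≈ 0.383.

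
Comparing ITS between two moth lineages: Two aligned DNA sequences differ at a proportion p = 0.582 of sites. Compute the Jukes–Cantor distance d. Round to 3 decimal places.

d = −(3/4) ln(1 − 4p/3) = −0.75 ln(1 − 0.776) = −0.75 ln(0.224)
  = −0.75 × (-1.496109) = 1.122082 substitutions/site.

1.122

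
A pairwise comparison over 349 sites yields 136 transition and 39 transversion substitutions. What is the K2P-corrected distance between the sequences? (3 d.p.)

P = 136/349 ≈ 0.389685 and Q = 39/349 ≈ 0.111748.
Under the Kimura two-parameter model, d = −½ ln(1 − 2P − Q) − ¼ ln(1 − 2Q).
1 − 2P − Q = 0.108882, giving −½ ln(0.108882) = 1.108745.
1 − 2Q = 0.776504, giving −¼ ln(0.776504) = 0.063238.
d = 1.108745 + 0.063238 = 1.171983.

1.172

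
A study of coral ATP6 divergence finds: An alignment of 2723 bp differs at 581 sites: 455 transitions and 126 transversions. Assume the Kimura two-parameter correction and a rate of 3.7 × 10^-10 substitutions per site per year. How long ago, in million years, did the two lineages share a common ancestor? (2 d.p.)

356.31

P = 455/2723 ≈ 0.167095 and Q = 126/2723 ≈ 0.046272.
Under the Kimura two-parameter model, d = −½ ln(1 − 2P − Q) − ¼ ln(1 − 2Q).
1 − 2P − Q = 0.619538, giving −½ ln(0.619538) = 0.239391.
1 − 2Q = 0.907456, giving −¼ ln(0.907456) = 0.024278.
d = 0.239391 + 0.024278 = 0.263669.
Under a molecular clock d = 2μt, so t = d/(2μ) = 0.263669 / (2 × 3.7 × 10^-10) = 356.31 million years.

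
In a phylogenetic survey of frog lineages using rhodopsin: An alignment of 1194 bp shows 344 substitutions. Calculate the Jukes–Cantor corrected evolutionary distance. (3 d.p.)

p = 344/1194 ≈ 0.288107.
d = −(3/4) ln(1 − 4p/3) = −0.75 ln(1 − 0.384143) = −0.75 ln(0.615857)
  = −0.75 × (-0.484740) = 0.363555 substitutions/site.

0.364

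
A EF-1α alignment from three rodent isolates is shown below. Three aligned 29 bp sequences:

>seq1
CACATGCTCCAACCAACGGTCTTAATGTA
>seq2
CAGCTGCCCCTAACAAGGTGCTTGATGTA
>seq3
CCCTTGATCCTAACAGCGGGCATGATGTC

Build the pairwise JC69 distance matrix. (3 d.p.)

d(seq1,seq2) = 0.401, d(seq1,seq3) = 0.462, d(seq2,seq3) = 0.462

seq1–seq2: 9/29 sites differ → p ≈ 0.310345, d = −0.75 ln(1 − 0.413793) = 0.400562 ≈ 0.401.
seq1–seq3: 10/29 sites differ → p ≈ 0.344828, d = −0.75 ln(1 − 0.459771) = 0.461822 ≈ 0.462.
seq2–seq3: 10/29 sites differ → p ≈ 0.344828, d = −0.75 ln(1 − 0.459771) = 0.461822 ≈ 0.462.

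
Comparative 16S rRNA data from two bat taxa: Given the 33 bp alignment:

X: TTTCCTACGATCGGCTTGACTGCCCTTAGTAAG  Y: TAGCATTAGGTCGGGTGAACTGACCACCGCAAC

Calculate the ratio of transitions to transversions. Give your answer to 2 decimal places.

0.36

Transitions are A↔G and C↔T; transversions are all other mismatches.
Transitions: 4. Transversions: 11.
R = 4/11 = 0.363636… ≈ 0.36 (to 2 d.p.).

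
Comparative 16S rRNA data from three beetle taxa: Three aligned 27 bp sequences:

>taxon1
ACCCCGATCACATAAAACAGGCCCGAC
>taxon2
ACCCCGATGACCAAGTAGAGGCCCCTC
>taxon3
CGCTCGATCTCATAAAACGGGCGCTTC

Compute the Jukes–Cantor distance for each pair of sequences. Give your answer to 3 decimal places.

d(taxon1,taxon2) = 0.377, d(taxon1,taxon3) = 0.377, d(taxon2,taxon3) = 0.770

taxon1–taxon2: 8/27 sites differ → p ≈ 0.296296, d = −0.75 ln(1 − 0.395061) = 0.376971 ≈ 0.377.
taxon1–taxon3: 8/27 sites differ → p ≈ 0.296296, d = −0.75 ln(1 − 0.395061) = 0.376971 ≈ 0.377.
taxon2–taxon3: 13/27 sites differ → p ≈ 0.481481, d = −0.75 ln(1 − 0.641975) = 0.770364 ≈ 0.770.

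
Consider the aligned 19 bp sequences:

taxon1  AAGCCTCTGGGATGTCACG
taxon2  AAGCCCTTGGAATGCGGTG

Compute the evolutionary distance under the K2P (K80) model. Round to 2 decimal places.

Of 19 sites, 6 differences are transitions and 1 are transversions, so P = 6/19 ≈ 0.315789 and Q = 1/19 ≈ 0.052632.
Under the Kimura two-parameter model, d = −½ ln(1 − 2P − Q) − ¼ ln(1 − 2Q).
1 − 2P − Q = 0.31579, giving −½ ln(0.31579) = 0.576339.
1 − 2Q = 0.894736, giving −¼ ln(0.894736) = 0.027807.
d = 0.576339 + 0.027807 = 0.604146.

0.60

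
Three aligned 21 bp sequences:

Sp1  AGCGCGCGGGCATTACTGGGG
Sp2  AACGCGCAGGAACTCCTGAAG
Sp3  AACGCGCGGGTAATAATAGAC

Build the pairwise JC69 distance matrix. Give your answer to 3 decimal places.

Sp1–Sp2: 7/21 sites differ → p ≈ 0.333333, d = −0.75 ln(1 − 0.444444) = 0.440839 ≈ 0.441.
Sp1–Sp3: 7/21 sites differ → p ≈ 0.333333, d = −0.75 ln(1 − 0.444444) = 0.440839 ≈ 0.441.
Sp2–Sp3: 8/21 sites differ → p ≈ 0.380952, d = −0.75 ln(1 − 0.507936) = 0.531860 ≈ 0.532.

d(Sp1,Sp2) = 0.441, d(Sp1,Sp3) = 0.441, d(Sp2,Sp3) = 0.532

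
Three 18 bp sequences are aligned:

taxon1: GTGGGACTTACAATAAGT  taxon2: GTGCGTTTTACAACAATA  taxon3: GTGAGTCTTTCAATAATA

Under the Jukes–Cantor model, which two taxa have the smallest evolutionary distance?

taxon1–taxon2: 6/18 differ, p = 0.333, d = 0.441.
taxon1–taxon3: 5/18 differ, p = 0.278, d = 0.347.
taxon2–taxon3: 4/18 differ, p = 0.222, d = 0.264.
The smallest distance is between taxon2 and taxon3.

taxon2 and taxon3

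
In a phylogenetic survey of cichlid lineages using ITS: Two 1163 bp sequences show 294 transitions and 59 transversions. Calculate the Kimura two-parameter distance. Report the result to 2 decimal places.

P = 294/1163 ≈ 0.252794 and Q = 59/1163 ≈ 0.050731.
Under the Kimura two-parameter model, d = −½ ln(1 − 2P − Q) − ¼ ln(1 − 2Q).
1 − 2P − Q = 0.443681, giving −½ ln(0.443681) = 0.406325.
1 − 2Q = 0.898538, giving −¼ ln(0.898538) = 0.026747.
d = 0.406325 + 0.026747 = 0.433072.

0.43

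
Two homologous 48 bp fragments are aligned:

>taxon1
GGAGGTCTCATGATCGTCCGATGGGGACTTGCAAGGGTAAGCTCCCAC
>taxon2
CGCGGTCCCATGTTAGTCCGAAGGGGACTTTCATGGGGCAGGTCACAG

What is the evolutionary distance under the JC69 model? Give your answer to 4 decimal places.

0.3360

The sequences differ at 13 of 48 sites, so p = 13/48 ≈ 0.270833.
d = −(3/4) ln(1 − 4p/3) = −0.75 ln(1 − 0.361111) = −0.75 ln(0.638889)
  = −0.75 × (-0.448025) = 0.336019 substitutions/site.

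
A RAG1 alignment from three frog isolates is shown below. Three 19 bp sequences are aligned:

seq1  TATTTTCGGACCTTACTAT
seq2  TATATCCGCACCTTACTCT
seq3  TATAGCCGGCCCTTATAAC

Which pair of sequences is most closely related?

seq1 and seq2

seq1–seq2: 4/19 differ, p = 0.211, d = 0.247.
seq1–seq3: 7/19 differ, p = 0.368, d = 0.507.
seq2–seq3: 7/19 differ, p = 0.368, d = 0.507.
The smallest distance is between seq1 and seq2.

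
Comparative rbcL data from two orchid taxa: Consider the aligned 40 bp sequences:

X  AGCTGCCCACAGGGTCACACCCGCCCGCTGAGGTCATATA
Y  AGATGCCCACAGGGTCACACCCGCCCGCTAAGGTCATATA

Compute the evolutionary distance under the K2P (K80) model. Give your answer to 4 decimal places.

Of 40 sites, 1 differences are transitions and 1 are transversions, so P = 1/40 = 0.025 and Q = 1/40 = 0.025.
Under the Kimura two-parameter model, d = −½ ln(1 − 2P − Q) − ¼ ln(1 − 2Q).
1 − 2P − Q = 0.925, giving −½ ln(0.925) = 0.038981.
1 − 2Q = 0.95, giving −¼ ln(0.95) = 0.012823.
d = 0.038981 + 0.012823 = 0.051804.

0.0518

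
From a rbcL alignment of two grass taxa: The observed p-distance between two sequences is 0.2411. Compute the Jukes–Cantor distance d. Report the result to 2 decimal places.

d = −(3/4) ln(1 − 4p/3) = −0.75 ln(1 − 0.321467) = −0.75 ln(0.678533)
  = −0.75 × (-0.387822) = 0.290867 substitutions/site.

0.29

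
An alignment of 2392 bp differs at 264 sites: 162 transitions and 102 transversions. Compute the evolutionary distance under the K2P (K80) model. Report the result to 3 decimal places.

P = 162/2392 ≈ 0.067726 and Q = 102/2392 ≈ 0.042642.
Under the Kimura two-parameter model, d = −½ ln(1 − 2P − Q) − ¼ ln(1 − 2Q).
1 − 2P − Q = 0.821906, giving −½ ln(0.821906) = 0.098065.
1 − 2Q = 0.914716, giving −¼ ln(0.914716) = 0.022285.
d = 0.098065 + 0.022285 = 0.120350.

0.120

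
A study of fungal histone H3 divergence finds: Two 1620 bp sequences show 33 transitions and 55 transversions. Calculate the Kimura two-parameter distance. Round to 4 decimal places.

0.0564

P = 33/1620 ≈ 0.02037 and Q = 55/1620 ≈ 0.033951.
Under the Kimura two-parameter model, d = −½ ln(1 − 2P − Q) − ¼ ln(1 − 2Q).
1 − 2P − Q = 0.925309, giving −½ ln(0.925309) = 0.038814.
1 − 2Q = 0.932098, giving −¼ ln(0.932098) = 0.017579.
d = 0.038814 + 0.017579 = 0.056393.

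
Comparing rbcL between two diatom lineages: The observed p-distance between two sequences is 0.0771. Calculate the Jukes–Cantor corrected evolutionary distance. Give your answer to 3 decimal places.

d = −(3/4) ln(1 − 4p/3) = −0.75 ln(1 − 0.1028) = −0.75 ln(0.8972)
  = −0.75 × (-0.108476) = 0.081357 substitutions/site.

0.081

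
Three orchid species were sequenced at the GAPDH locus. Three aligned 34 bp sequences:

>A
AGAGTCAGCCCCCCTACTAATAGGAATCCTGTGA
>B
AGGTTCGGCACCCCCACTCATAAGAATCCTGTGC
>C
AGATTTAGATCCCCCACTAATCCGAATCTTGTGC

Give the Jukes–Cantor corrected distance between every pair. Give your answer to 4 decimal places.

A–B: 8/34 sites differ → p ≈ 0.235294, d = −0.75 ln(1 − 0.313725) = 0.282358 ≈ 0.2824.
A–C: 9/34 sites differ → p ≈ 0.264706, d = −0.75 ln(1 − 0.352941) = 0.326488 ≈ 0.3265.
B–C: 9/34 sites differ → p ≈ 0.264706, d = −0.75 ln(1 − 0.352941) = 0.326488 ≈ 0.3265.

d(A,B) = 0.2824, d(A,C) = 0.3265, d(B,C) = 0.3265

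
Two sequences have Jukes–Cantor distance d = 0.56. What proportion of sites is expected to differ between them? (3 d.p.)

0.395

p = (3/4)(1 − e^(−4d/3)) = 0.75 × (1 − e^(-0.746667)) = 0.75 × (1 − 0.473944) = 0.394542.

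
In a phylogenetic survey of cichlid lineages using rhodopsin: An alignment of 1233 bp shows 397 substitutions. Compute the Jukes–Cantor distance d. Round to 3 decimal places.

p = 397/1233 ≈ 0.321979.
d = −(3/4) ln(1 − 4p/3) = −0.75 ln(1 − 0.429305) = −0.75 ln(0.570695)
  = −0.75 × (-0.560900) = 0.420675 substitutions/site.

0.421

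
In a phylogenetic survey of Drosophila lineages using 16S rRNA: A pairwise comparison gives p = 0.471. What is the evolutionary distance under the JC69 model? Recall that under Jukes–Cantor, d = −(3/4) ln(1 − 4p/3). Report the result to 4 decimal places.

0.7416

d = −(3/4) ln(1 − 4p/3) = −0.75 ln(1 − 0.628) = −0.75 ln(0.372)
  = −0.75 × (-0.988861) = 0.741646 substitutions/site.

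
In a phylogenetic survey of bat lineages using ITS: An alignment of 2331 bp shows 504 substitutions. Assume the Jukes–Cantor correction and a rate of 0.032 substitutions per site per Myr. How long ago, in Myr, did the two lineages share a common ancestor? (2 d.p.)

p = 504/2331 ≈ 0.216216.
d = −(3/4) ln(1 − 4p/3) = −0.75 ln(1 − 0.288288) = −0.75 ln(0.711712)
  = −0.75 × (-0.340082) = 0.255062 substitutions/site.
Under a molecular clock d = 2μt, so t = d/(2μ) = 0.255062 / (2 × 0.032) = 3.99 Myr.

3.99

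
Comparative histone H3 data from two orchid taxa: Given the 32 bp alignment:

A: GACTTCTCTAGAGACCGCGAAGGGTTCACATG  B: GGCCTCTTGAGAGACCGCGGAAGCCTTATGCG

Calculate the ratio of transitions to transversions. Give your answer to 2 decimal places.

Transitions are A↔G and C↔T; transversions are all other mismatches.
Transitions: 10. Transversions: 2.
R = 10/2 = 5.00.

5.00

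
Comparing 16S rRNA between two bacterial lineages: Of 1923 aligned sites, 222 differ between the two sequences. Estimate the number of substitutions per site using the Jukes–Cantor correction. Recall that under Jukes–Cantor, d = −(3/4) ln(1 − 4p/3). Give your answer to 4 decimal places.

p = 222/1923 ≈ 0.115445.
d = −(3/4) ln(1 − 4p/3) = −0.75 ln(1 − 0.153927) = −0.75 ln(0.846073)
  = −0.75 × (-0.167150) = 0.125363 substitutions/site.

0.1254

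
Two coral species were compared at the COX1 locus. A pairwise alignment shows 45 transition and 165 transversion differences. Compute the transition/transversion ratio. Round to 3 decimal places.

R = 45/165 = 0.272727… ≈ 0.273 (to 3 d.p.).

0.273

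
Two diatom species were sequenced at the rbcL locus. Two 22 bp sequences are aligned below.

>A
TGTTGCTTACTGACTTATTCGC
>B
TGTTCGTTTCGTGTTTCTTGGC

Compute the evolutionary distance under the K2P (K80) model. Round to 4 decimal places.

Of 22 sites, 2 differences are transitions and 7 are transversions, so P = 2/22 ≈ 0.090909 and Q = 7/22 ≈ 0.318182.
Under the Kimura two-parameter model, d = −½ ln(1 − 2P − Q) − ¼ ln(1 − 2Q).
1 − 2P − Q = 0.5, giving −½ ln(0.5) = 0.346574.
1 − 2Q = 0.363636, giving −¼ ln(0.363636) = 0.252900.
d = 0.346574 + 0.252900 = 0.599474.

0.5995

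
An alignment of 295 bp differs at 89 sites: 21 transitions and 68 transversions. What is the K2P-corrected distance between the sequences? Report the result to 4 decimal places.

0.3878

P = 21/295 ≈ 0.071186 and Q = 68/295 ≈ 0.230508.
Under the Kimura two-parameter model, d = −½ ln(1 − 2P − Q) − ¼ ln(1 − 2Q).
1 − 2P − Q = 0.62712, giving −½ ln(0.62712) = 0.233309.
1 − 2Q = 0.538984, giving −¼ ln(0.538984) = 0.154517.
d = 0.233309 + 0.154517 = 0.387826.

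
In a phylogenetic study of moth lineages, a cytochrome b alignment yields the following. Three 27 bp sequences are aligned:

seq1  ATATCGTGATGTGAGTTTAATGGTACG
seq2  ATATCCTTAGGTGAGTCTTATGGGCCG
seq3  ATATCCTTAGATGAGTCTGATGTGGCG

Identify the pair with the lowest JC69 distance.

seq1–seq2: 7/27 differ, p = 0.259, d = 0.318.
seq1–seq3: 9/27 differ, p = 0.333, d = 0.441.
seq2–seq3: 4/27 differ, p = 0.148, d = 0.165.
The smallest distance is between seq2 and seq3.

seq2 and seq3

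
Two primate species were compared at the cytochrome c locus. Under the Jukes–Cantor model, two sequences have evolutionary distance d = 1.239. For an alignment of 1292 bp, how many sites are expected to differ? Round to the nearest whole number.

783

Invert JC69: p = (3/4)(1 − e^(−4d/3)) = 0.75 × (1 − e^(-1.652)) = 0.75 × (1 − 0.191666) = 0.606251.
Expected differing sites = pL ≈ 0.606251 × 1292 = 783.276292 ≈ 783.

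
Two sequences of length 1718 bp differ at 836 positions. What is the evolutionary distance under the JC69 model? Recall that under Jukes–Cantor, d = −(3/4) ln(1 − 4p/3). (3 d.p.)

0.785

p = 836/1718 ≈ 0.486612.
d = −(3/4) ln(1 − 4p/3) = −0.75 ln(1 − 0.648816) = −0.75 ln(0.351184)
  = −0.75 × (-1.046445) = 0.784834 substitutions/site.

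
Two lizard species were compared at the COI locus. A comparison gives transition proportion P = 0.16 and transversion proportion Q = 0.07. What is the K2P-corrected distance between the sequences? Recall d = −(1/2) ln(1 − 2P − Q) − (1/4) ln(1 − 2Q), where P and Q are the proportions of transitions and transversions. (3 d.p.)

Under the Kimura two-parameter model, d = −½ ln(1 − 2P − Q) − ¼ ln(1 − 2Q).
1 − 2P − Q = 0.61, giving −½ ln(0.61) = 0.247148.
1 − 2Q = 0.86, giving −¼ ln(0.86) = 0.037706.
d = 0.247148 + 0.037706 = 0.284854.

0.285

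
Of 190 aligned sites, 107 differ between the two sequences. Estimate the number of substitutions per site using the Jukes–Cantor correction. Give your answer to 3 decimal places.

1.042

p = 107/190 ≈ 0.563158.
d = −(3/4) ln(1 − 4p/3) = −0.75 ln(1 − 0.750877) = −0.75 ln(0.249123)
  = −0.75 × (-1.389809) = 1.042357 substitutions/site.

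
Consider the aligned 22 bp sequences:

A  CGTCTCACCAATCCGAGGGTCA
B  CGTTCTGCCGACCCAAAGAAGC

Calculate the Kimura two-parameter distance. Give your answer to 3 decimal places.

1.625

Of 22 sites, 9 differences are transitions and 3 are transversions, so P = 9/22 ≈ 0.409091 and Q = 3/22 ≈ 0.136364.
Under the Kimura two-parameter model, d = −½ ln(1 − 2P − Q) − ¼ ln(1 − 2Q).
1 − 2P − Q = 0.045454, giving −½ ln(0.045454) = 1.545527.
1 − 2Q = 0.727272, giving −¼ ln(0.727272) = 0.079614.
d = 1.545527 + 0.079614 = 1.625141.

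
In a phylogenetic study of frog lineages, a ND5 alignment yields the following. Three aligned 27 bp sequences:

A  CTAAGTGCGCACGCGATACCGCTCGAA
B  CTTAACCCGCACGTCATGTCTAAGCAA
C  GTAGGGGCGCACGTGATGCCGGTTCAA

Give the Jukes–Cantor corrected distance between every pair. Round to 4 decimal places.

d(A,B) = 0.7704, d(A,C) = 0.3770, d(B,C) = 0.6735

A–B: 13/27 sites differ → p ≈ 0.481481, d = −0.75 ln(1 − 0.641975) = 0.770364 ≈ 0.7704.
A–C: 8/27 sites differ → p ≈ 0.296296, d = −0.75 ln(1 − 0.395061) = 0.376971 ≈ 0.3770.
B–C: 12/27 sites differ → p ≈ 0.444444, d = −0.75 ln(1 − 0.592592) = 0.673455 ≈ 0.6735.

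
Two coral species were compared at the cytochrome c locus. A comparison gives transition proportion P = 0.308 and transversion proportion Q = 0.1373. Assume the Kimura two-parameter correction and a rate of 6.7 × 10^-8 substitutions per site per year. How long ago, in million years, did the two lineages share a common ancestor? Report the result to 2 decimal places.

Under the Kimura two-parameter model, d = −½ ln(1 − 2P − Q) − ¼ ln(1 − 2Q).
1 − 2P − Q = 0.2467, giving −½ ln(0.2467) = 0.699791.
1 − 2Q = 0.7254, giving −¼ ln(0.7254) = 0.080258.
d = 0.699791 + 0.080258 = 0.780049.
Under a molecular clock d = 2μt, so t = d/(2μ) = 0.780049 / (2 × 6.7 × 10^-8) = 5.82 million years.

5.82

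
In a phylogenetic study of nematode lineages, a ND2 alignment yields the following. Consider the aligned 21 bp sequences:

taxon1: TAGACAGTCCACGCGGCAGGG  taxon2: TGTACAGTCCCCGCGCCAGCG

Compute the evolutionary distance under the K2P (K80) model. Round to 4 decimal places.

0.2881

Of 21 sites, 1 differences are transitions and 4 are transversions, so P = 1/21 ≈ 0.047619 and Q = 4/21 ≈ 0.190476.
Under the Kimura two-parameter model, d = −½ ln(1 − 2P − Q) − ¼ ln(1 − 2Q).
1 − 2P − Q = 0.714286, giving −½ ln(0.714286) = 0.168236.
1 − 2Q = 0.619048, giving −¼ ln(0.619048) = 0.119893.
d = 0.168236 + 0.119893 = 0.288129.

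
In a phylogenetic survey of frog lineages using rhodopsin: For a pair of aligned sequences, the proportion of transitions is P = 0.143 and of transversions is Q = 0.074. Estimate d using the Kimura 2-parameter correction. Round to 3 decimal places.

Under the Kimura two-parameter model, d = −½ ln(1 − 2P − Q) − ¼ ln(1 − 2Q).
1 − 2P − Q = 0.64, giving −½ ln(0.64) = 0.223144.
1 − 2Q = 0.852, giving −¼ ln(0.852) = 0.040042.
d = 0.223144 + 0.040042 = 0.263186.

0.263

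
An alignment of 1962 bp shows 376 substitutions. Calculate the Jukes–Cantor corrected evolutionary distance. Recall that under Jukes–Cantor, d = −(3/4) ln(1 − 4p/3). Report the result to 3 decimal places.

0.221

p = 376/1962 ≈ 0.191641.
d = −(3/4) ln(1 − 4p/3) = −0.75 ln(1 − 0.255521) = −0.75 ln(0.744479)
  = −0.75 × (-0.295071) = 0.221303 substitutions/site.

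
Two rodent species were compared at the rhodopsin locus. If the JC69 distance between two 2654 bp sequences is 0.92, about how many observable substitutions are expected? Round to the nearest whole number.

Invert JC69: p = (3/4)(1 − e^(−4d/3)) = 0.75 × (1 − e^(-1.226667)) = 0.75 × (1 − 0.293268) = 0.530049.
Expected differing sites = pL ≈ 0.530049 × 2654 = 1406.750046 ≈ 1407.

1407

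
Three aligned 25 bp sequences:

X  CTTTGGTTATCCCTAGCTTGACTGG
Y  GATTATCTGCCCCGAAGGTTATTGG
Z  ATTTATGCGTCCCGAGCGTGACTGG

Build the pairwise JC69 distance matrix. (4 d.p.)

X–Y: 13/25 sites differ → p = 0.52, d = −0.75 ln(1 − 0.693333) = 0.886495 ≈ 0.8865.
X–Z: 8/25 sites differ → p = 0.32, d = −0.75 ln(1 − 0.426667) = 0.417216 ≈ 0.4172.
Y–Z: 9/25 sites differ → p = 0.36, d = −0.75 ln(1 − 0.48) = 0.490445 ≈ 0.4904.

d(X,Y) = 0.8865, d(X,Z) = 0.4172, d(Y,Z) = 0.4904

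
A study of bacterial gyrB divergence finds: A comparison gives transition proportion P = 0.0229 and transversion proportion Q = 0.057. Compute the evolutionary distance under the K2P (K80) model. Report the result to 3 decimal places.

Under the Kimura two-parameter model, d = −½ ln(1 − 2P − Q) − ¼ ln(1 − 2Q).
1 − 2P − Q = 0.8972, giving −½ ln(0.8972) = 0.054238.
1 − 2Q = 0.886, giving −¼ ln(0.886) = 0.030260.
d = 0.054238 + 0.030260 = 0.084498.

0.084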